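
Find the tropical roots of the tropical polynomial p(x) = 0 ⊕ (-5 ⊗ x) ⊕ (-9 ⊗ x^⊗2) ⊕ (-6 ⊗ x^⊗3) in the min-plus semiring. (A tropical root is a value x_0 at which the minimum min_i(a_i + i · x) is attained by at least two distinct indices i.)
Roots: {-3, 4, 5}

Each tropical root is a break point of the lower envelope of the lines y = a_i + i · x (there are 4 lines, with slopes 0, 1, ..., 3). Only the lines that attain the minimum somewhere contribute to roots; other lines are dominated. Here the surviving (envelope) indices are i = 3, i = 2, i = 1, i = 0.
Intersections between consecutive envelope lines give the roots: for adjacent envelope indices i < j the intersection is x = (a_i − a_j) / (j − i). Reading off the sorted break points: {-3, 4, 5}.
Verification: at each break x_0, at least two indices attain the minimum of min_i(a_i + i · x_0).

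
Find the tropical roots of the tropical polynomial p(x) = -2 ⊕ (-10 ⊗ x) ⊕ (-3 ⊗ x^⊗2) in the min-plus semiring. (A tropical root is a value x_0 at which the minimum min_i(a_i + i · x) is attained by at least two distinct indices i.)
Roots: {-7, 8}

Each tropical root is a break point of the lower envelope of the lines y = a_i + i · x (there are 3 lines, with slopes 0, 1, ..., 2). Only the lines that attain the minimum somewhere contribute to roots; other lines are dominated. Here the surviving (envelope) indices are i = 2, i = 1, i = 0.
Intersections between consecutive envelope lines give the roots: for adjacent envelope indices i < j the intersection is x = (a_i − a_j) / (j − i). Reading off the sorted break points: {-7, 8}.
Verification: at each break x_0, at least two indices attain the minimum of min_i(a_i + i · x_0).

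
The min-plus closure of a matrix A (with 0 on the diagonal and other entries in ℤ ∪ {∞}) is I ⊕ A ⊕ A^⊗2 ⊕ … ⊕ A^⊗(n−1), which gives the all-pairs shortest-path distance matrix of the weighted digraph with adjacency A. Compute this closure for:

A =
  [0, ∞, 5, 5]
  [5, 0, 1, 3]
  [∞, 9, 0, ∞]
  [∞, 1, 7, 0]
Closure =
  [0, 6, 5, 5]
  [5, 0, 1, 3]
  [14, 9, 0, 12]
  [6, 1, 2, 0]

This is the Floyd-Warshall all-pairs shortest-path computation. For each intermediate vertex k = 0, 1, …, 3, update dist[i][j] ← min(dist[i][j], dist[i][k] + dist[k][j]). The final matrix gives, for each (i, j), the minimum total weight of any directed path from i to j (possibly empty when i = j).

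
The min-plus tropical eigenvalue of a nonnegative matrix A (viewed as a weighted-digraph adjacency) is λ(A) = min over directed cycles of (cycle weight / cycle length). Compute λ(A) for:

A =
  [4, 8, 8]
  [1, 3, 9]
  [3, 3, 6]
λ(A) = 3

Enumerate directed cycles and compute their means (weight / length). Sample:
  cycle 0 → 0: weight = 4, length = 1, mean = 4/1 ≈ 4.000
  cycle 1 → 1: weight = 3, length = 1, mean = 3/1 ≈ 3.000
  cycle 2 → 2: weight = 6, length = 1, mean = 6/1 ≈ 6.000
  cycle 0 → 1 → 0: weight = 9, length = 2, mean = 9/2 ≈ 4.500
  cycle 0 → 2 → 0: weight = 11, length = 2, mean = 11/2 ≈ 5.500
  cycle 1 → 0 → 1: weight = 9, length = 2, mean = 9/2 ≈ 4.500
Minimum mean = 3.000, attained e.g. along the cycle 1 → 1 with weight 3 and length 1. So λ(A) = 3/1 = 3.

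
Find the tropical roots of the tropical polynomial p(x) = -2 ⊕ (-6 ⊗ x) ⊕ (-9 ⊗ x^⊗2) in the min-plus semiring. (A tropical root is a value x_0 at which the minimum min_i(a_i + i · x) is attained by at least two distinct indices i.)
Roots: {3, 4}

Each tropical root is a break point of the lower envelope of the lines y = a_i + i · x (there are 3 lines, with slopes 0, 1, ..., 2). Only the lines that attain the minimum somewhere contribute to roots; other lines are dominated. Here the surviving (envelope) indices are i = 2, i = 1, i = 0.
Intersections between consecutive envelope lines give the roots: for adjacent envelope indices i < j the intersection is x = (a_i − a_j) / (j − i). Reading off the sorted break points: {3, 4}.
Verification: at each break x_0, at least two indices attain the minimum of min_i(a_i + i · x_0).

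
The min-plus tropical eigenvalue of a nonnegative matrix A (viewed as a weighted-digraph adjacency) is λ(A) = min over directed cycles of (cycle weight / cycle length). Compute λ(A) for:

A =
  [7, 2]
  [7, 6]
λ(A) = 9/2

Enumerate directed cycles and compute their means (weight / length). Sample:
  cycle 0 → 0: weight = 7, length = 1, mean = 7/1 ≈ 7.000
  cycle 1 → 1: weight = 6, length = 1, mean = 6/1 ≈ 6.000
  cycle 0 → 1 → 0: weight = 9, length = 2, mean = 9/2 ≈ 4.500
  cycle 1 → 0 → 1: weight = 9, length = 2, mean = 9/2 ≈ 4.500
Minimum mean = 4.500, attained e.g. along the cycle 0 → 1 → 0 with weight 9 and length 2. So λ(A) = 9/2 = 9/2.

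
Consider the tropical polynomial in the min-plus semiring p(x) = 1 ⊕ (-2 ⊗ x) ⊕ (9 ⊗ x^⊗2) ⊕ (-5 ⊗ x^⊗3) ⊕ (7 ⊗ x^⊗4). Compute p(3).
p(3) = 1

A tropical monomial a ⊗ x^⊗i evaluates to a + i · x. Evaluating each term at x = 3:
  Term 0 contributes 1 + 0 · 3 = 1
  Term 1 contributes -2 + 1 · 3 = 1
  Term 2 contributes 9 + 2 · 3 = 15
  Term 3 contributes -5 + 3 · 3 = 4
  Term 4 contributes 7 + 4 · 3 = 19
p(3) = ⊕ of these = min[1, 1, 15, 4, 19] = 1.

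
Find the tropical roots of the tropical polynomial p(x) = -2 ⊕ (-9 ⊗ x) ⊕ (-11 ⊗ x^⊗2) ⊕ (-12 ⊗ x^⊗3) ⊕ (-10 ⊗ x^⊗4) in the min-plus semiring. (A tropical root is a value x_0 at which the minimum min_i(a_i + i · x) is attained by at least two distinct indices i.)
Roots: {-2, 1, 2, 7}

Each tropical root is a break point of the lower envelope of the lines y = a_i + i · x (there are 5 lines, with slopes 0, 1, ..., 4). Only the lines that attain the minimum somewhere contribute to roots; other lines are dominated. Here the surviving (envelope) indices are i = 4, i = 3, i = 2, i = 1, i = 0.
Intersections between consecutive envelope lines give the roots: for adjacent envelope indices i < j the intersection is x = (a_i − a_j) / (j − i). Reading off the sorted break points: {-2, 1, 2, 7}.
Verification: at each break x_0, at least two indices attain the minimum of min_i(a_i + i · x_0).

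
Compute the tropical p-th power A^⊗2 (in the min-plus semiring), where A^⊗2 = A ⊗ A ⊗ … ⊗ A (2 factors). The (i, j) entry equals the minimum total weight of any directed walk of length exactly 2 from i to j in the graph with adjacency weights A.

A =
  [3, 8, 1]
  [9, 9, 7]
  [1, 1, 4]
A^⊗2 =
  [2, 2, 4]
  [8, 8, 10]
  [4, 5, 2]

Each entry (A^⊗2)_ij equals the minimum over all length-2 walks i = v_0 → v_1 → … → v_2 = j of Σ_t A[v_t][v_{t+1}]. For example, for (i, j) = (0, 2) we minimise over 3 possible intermediate vertex sequences; the minimum is 4, attained along the walk 0 → 0 → 2.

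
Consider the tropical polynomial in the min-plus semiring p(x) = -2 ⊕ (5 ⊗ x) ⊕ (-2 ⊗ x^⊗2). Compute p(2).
p(2) = -2

A tropical monomial a ⊗ x^⊗i evaluates to a + i · x. Evaluating each term at x = 2:
  Term 0 contributes -2 + 0 · 2 = -2
  Term 1 contributes 5 + 1 · 2 = 7
  Term 2 contributes -2 + 2 · 2 = 2
p(2) = ⊕ of these = min[-2, 7, 2] = -2.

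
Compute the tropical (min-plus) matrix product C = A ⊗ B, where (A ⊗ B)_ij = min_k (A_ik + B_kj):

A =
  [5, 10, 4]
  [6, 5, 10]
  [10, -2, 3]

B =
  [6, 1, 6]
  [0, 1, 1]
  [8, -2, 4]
A ⊗ B =
  [10, 2, 8]
  [5, 6, 6]
  [-2, -1, -1]

Apply the min-plus product entry-by-entry:
  C[0][0] = min over k of (A[0][0] + B[0][0] = 5 + 6 = 11, A[0][1] + B[1][0] = 10 + 0 = 10, A[0][2] + B[2][0] = 4 + 8 = 12) = 10 (attained at k = 1)
  C[0][1] = min over k of (A[0][0] + B[0][1] = 5 + 1 = 6, A[0][1] + B[1][1] = 10 + 1 = 11, A[0][2] + B[2][1] = 4 + -2 = 2) = 2 (attained at k = 2)
  C[0][2] = min over k of (A[0][0] + B[0][2] = 5 + 6 = 11, A[0][1] + B[1][2] = 10 + 1 = 11, A[0][2] + B[2][2] = 4 + 4 = 8) = 8 (attained at k = 2)
  C[1][0] = min over k of (A[1][0] + B[0][0] = 6 + 6 = 12, A[1][1] + B[1][0] = 5 + 0 = 5, A[1][2] + B[2][0] = 10 + 8 = 18) = 5 (attained at k = 1)
  C[1][1] = min over k of (A[1][0] + B[0][1] = 6 + 1 = 7, A[1][1] + B[1][1] = 5 + 1 = 6, A[1][2] + B[2][1] = 10 + -2 = 8) = 6 (attained at k = 1)
  C[1][2] = min over k of (A[1][0] + B[0][2] = 6 + 6 = 12, A[1][1] + B[1][2] = 5 + 1 = 6, A[1][2] + B[2][2] = 10 + 4 = 14) = 6 (attained at k = 1)
  C[2][0] = min over k of (A[2][0] + B[0][0] = 10 + 6 = 16, A[2][1] + B[1][0] = -2 + 0 = -2, A[2][2] + B[2][0] = 3 + 8 = 11) = -2 (attained at k = 1)
  C[2][1] = min over k of (A[2][0] + B[0][1] = 10 + 1 = 11, A[2][1] + B[1][1] = -2 + 1 = -1, A[2][2] + B[2][1] = 3 + -2 = 1) = -1 (attained at k = 1)
  C[2][2] = min over k of (A[2][0] + B[0][2] = 10 + 6 = 16, A[2][1] + B[1][2] = -2 + 1 = -1, A[2][2] + B[2][2] = 3 + 4 = 7) = -1 (attained at k = 1)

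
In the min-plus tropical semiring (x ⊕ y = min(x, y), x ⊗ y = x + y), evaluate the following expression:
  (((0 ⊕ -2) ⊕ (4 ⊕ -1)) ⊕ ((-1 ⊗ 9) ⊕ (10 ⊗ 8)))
(((0 ⊕ -2) ⊕ (4 ⊕ -1)) ⊕ ((-1 ⊗ 9) ⊕ (10 ⊗ 8))) = -2

Expand innermost to outermost. Recall ⊕ takes the minimum of its arguments and ⊗ takes their sum. Working out the expression (((0 ⊕ -2) ⊕ (4 ⊕ -1)) ⊕ ((-1 ⊗ 9) ⊕ (10 ⊗ 8))) gives -2.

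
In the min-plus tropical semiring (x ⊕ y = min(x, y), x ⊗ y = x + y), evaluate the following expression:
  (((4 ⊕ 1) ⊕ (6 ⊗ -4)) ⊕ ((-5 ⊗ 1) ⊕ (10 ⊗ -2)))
(((4 ⊕ 1) ⊕ (6 ⊗ -4)) ⊕ ((-5 ⊗ 1) ⊕ (10 ⊗ -2))) = -4

Expand innermost to outermost. Recall ⊕ takes the minimum of its arguments and ⊗ takes their sum. Working out the expression (((4 ⊕ 1) ⊕ (6 ⊗ -4)) ⊕ ((-5 ⊗ 1) ⊕ (10 ⊗ -2))) gives -4.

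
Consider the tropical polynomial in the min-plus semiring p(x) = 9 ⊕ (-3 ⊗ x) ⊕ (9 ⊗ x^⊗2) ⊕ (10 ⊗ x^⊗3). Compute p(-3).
p(-3) = -6

A tropical monomial a ⊗ x^⊗i evaluates to a + i · x. Evaluating each term at x = -3:
  Term 0 contributes 9 + 0 · -3 = 9
  Term 1 contributes -3 + 1 · -3 = -6
  Term 2 contributes 9 + 2 · -3 = 3
  Term 3 contributes 10 + 3 · -3 = 1
p(-3) = ⊕ of these = min[9, -6, 3, 1] = -6.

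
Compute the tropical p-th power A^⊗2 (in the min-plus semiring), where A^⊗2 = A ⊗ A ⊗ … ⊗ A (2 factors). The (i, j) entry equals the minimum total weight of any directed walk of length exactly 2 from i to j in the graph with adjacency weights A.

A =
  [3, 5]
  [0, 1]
A^⊗2 =
  [5, 6]
  [1, 2]

Each entry (A^⊗2)_ij equals the minimum over all length-2 walks i = v_0 → v_1 → … → v_2 = j of Σ_t A[v_t][v_{t+1}]. For example, for (i, j) = (0, 1) we minimise over 2 possible intermediate vertex sequences; the minimum is 6, attained along the walk 0 → 1 → 1.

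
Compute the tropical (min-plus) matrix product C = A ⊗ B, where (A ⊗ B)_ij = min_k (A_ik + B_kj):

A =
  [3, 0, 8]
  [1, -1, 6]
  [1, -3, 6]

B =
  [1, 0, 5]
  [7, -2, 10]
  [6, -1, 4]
A ⊗ B =
  [4, -2, 8]
  [2, -3, 6]
  [2, -5, 6]

Apply the min-plus product entry-by-entry:
  C[0][0] = min over k of (A[0][0] + B[0][0] = 3 + 1 = 4, A[0][1] + B[1][0] = 0 + 7 = 7, A[0][2] + B[2][0] = 8 + 6 = 14) = 4 (attained at k = 0)
  C[0][1] = min over k of (A[0][0] + B[0][1] = 3 + 0 = 3, A[0][1] + B[1][1] = 0 + -2 = -2, A[0][2] + B[2][1] = 8 + -1 = 7) = -2 (attained at k = 1)
  C[0][2] = min over k of (A[0][0] + B[0][2] = 3 + 5 = 8, A[0][1] + B[1][2] = 0 + 10 = 10, A[0][2] + B[2][2] = 8 + 4 = 12) = 8 (attained at k = 0)
  C[1][0] = min over k of (A[1][0] + B[0][0] = 1 + 1 = 2, A[1][1] + B[1][0] = -1 + 7 = 6, A[1][2] + B[2][0] = 6 + 6 = 12) = 2 (attained at k = 0)
  C[1][1] = min over k of (A[1][0] + B[0][1] = 1 + 0 = 1, A[1][1] + B[1][1] = -1 + -2 = -3, A[1][2] + B[2][1] = 6 + -1 = 5) = -3 (attained at k = 1)
  C[1][2] = min over k of (A[1][0] + B[0][2] = 1 + 5 = 6, A[1][1] + B[1][2] = -1 + 10 = 9, A[1][2] + B[2][2] = 6 + 4 = 10) = 6 (attained at k = 0)
  C[2][0] = min over k of (A[2][0] + B[0][0] = 1 + 1 = 2, A[2][1] + B[1][0] = -3 + 7 = 4, A[2][2] + B[2][0] = 6 + 6 = 12) = 2 (attained at k = 0)
  C[2][1] = min over k of (A[2][0] + B[0][1] = 1 + 0 = 1, A[2][1] + B[1][1] = -3 + -2 = -5, A[2][2] + B[2][1] = 6 + -1 = 5) = -5 (attained at k = 1)
  C[2][2] = min over k of (A[2][0] + B[0][2] = 1 + 5 = 6, A[2][1] + B[1][2] = -3 + 10 = 7, A[2][2] + B[2][2] = 6 + 4 = 10) = 6 (attained at k = 0)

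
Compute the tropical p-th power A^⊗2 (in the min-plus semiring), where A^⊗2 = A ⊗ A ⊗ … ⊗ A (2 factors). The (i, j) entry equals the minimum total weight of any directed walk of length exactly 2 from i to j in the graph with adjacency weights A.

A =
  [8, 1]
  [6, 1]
A^⊗2 =
  [7, 2]
  [7, 2]

Each entry (A^⊗2)_ij equals the minimum over all length-2 walks i = v_0 → v_1 → … → v_2 = j of Σ_t A[v_t][v_{t+1}]. For example, for (i, j) = (0, 1) we minimise over 2 possible intermediate vertex sequences; the minimum is 2, attained along the walk 0 → 1 → 1.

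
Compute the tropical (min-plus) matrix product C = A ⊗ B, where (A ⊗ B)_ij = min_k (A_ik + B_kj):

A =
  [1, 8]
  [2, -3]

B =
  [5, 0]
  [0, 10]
A ⊗ B =
  [6, 1]
  [-3, 2]

Apply the min-plus product entry-by-entry:
  C[0][0] = min over k of (A[0][0] + B[0][0] = 1 + 5 = 6, A[0][1] + B[1][0] = 8 + 0 = 8) = 6 (attained at k = 0)
  C[0][1] = min over k of (A[0][0] + B[0][1] = 1 + 0 = 1, A[0][1] + B[1][1] = 8 + 10 = 18) = 1 (attained at k = 0)
  C[1][0] = min over k of (A[1][0] + B[0][0] = 2 + 5 = 7, A[1][1] + B[1][0] = -3 + 0 = -3) = -3 (attained at k = 1)
  C[1][1] = min over k of (A[1][0] + B[0][1] = 2 + 0 = 2, A[1][1] + B[1][1] = -3 + 10 = 7) = 2 (attained at k = 0)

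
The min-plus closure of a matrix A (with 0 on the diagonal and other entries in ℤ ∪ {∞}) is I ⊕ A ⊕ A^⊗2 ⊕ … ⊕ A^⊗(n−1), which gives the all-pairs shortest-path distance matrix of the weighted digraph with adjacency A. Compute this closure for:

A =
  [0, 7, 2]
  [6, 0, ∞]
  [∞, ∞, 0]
Closure =
  [0, 7, 2]
  [6, 0, 8]
  [∞, ∞, 0]

This is the Floyd-Warshall all-pairs shortest-path computation. For each intermediate vertex k = 0, 1, …, 2, update dist[i][j] ← min(dist[i][j], dist[i][k] + dist[k][j]). The final matrix gives, for each (i, j), the minimum total weight of any directed path from i to j (possibly empty when i = j).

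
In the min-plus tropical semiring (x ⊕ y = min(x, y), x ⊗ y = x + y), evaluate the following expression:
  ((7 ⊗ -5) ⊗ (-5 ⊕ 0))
((7 ⊗ -5) ⊗ (-5 ⊕ 0)) = -3

Expand innermost to outermost. Recall ⊕ takes the minimum of its arguments and ⊗ takes their sum. Working out the expression ((7 ⊗ -5) ⊗ (-5 ⊕ 0)) gives -3.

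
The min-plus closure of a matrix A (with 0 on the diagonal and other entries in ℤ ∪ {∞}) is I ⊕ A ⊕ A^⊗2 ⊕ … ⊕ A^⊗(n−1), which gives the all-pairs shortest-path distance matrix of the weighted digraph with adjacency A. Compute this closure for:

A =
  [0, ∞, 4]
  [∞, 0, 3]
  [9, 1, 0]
Closure =
  [0, 5, 4]
  [12, 0, 3]
  [9, 1, 0]

This is the Floyd-Warshall all-pairs shortest-path computation. For each intermediate vertex k = 0, 1, …, 2, update dist[i][j] ← min(dist[i][j], dist[i][k] + dist[k][j]). The final matrix gives, for each (i, j), the minimum total weight of any directed path from i to j (possibly empty when i = j).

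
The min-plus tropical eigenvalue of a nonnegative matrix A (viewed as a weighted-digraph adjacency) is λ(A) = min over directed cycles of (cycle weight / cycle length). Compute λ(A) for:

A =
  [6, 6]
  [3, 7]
λ(A) = 9/2

Enumerate directed cycles and compute their means (weight / length). Sample:
  cycle 0 → 0: weight = 6, length = 1, mean = 6/1 ≈ 6.000
  cycle 1 → 1: weight = 7, length = 1, mean = 7/1 ≈ 7.000
  cycle 0 → 1 → 0: weight = 9, length = 2, mean = 9/2 ≈ 4.500
  cycle 1 → 0 → 1: weight = 9, length = 2, mean = 9/2 ≈ 4.500
Minimum mean = 4.500, attained e.g. along the cycle 0 → 1 → 0 with weight 9 and length 2. So λ(A) = 9/2 = 9/2.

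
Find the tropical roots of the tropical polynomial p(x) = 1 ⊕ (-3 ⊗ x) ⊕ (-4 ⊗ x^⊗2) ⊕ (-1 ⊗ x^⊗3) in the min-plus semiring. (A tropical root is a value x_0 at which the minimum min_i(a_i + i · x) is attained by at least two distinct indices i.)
Roots: {-3, 1, 4}

Each tropical root is a break point of the lower envelope of the lines y = a_i + i · x (there are 4 lines, with slopes 0, 1, ..., 3). Only the lines that attain the minimum somewhere contribute to roots; other lines are dominated. Here the surviving (envelope) indices are i = 3, i = 2, i = 1, i = 0.
Intersections between consecutive envelope lines give the roots: for adjacent envelope indices i < j the intersection is x = (a_i − a_j) / (j − i). Reading off the sorted break points: {-3, 1, 4}.
Verification: at each break x_0, at least two indices attain the minimum of min_i(a_i + i · x_0).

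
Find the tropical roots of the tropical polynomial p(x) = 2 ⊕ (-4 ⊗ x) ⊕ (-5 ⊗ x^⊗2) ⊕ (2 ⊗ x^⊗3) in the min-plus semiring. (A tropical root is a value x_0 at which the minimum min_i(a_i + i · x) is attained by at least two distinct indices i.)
Roots: {-7, 1, 6}

Each tropical root is a break point of the lower envelope of the lines y = a_i + i · x (there are 4 lines, with slopes 0, 1, ..., 3). Only the lines that attain the minimum somewhere contribute to roots; other lines are dominated. Here the surviving (envelope) indices are i = 3, i = 2, i = 1, i = 0.
Intersections between consecutive envelope lines give the roots: for adjacent envelope indices i < j the intersection is x = (a_i − a_j) / (j − i). Reading off the sorted break points: {-7, 1, 6}.
Verification: at each break x_0, at least two indices attain the minimum of min_i(a_i + i · x_0).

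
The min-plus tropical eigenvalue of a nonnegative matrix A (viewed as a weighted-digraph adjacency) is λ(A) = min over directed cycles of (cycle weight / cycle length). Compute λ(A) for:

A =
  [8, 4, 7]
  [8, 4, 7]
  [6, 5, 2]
λ(A) = 2

Enumerate directed cycles and compute their means (weight / length). Sample:
  cycle 0 → 0: weight = 8, length = 1, mean = 8/1 ≈ 8.000
  cycle 1 → 1: weight = 4, length = 1, mean = 4/1 ≈ 4.000
  cycle 2 → 2: weight = 2, length = 1, mean = 2/1 ≈ 2.000
  cycle 0 → 1 → 0: weight = 12, length = 2, mean = 12/2 ≈ 6.000
  cycle 0 → 2 → 0: weight = 13, length = 2, mean = 13/2 ≈ 6.500
  cycle 1 → 0 → 1: weight = 12, length = 2, mean = 12/2 ≈ 6.000
Minimum mean = 2.000, attained e.g. along the cycle 2 → 2 with weight 2 and length 1. So λ(A) = 2/1 = 2.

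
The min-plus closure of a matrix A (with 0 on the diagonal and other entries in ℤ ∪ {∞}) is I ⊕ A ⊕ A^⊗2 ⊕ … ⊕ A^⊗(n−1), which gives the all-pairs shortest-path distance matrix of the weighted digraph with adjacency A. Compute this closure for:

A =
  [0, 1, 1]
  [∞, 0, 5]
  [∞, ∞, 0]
Closure =
  [0, 1, 1]
  [∞, 0, 5]
  [∞, ∞, 0]

This is the Floyd-Warshall all-pairs shortest-path computation. For each intermediate vertex k = 0, 1, …, 2, update dist[i][j] ← min(dist[i][j], dist[i][k] + dist[k][j]). The final matrix gives, for each (i, j), the minimum total weight of any directed path from i to j (possibly empty when i = j).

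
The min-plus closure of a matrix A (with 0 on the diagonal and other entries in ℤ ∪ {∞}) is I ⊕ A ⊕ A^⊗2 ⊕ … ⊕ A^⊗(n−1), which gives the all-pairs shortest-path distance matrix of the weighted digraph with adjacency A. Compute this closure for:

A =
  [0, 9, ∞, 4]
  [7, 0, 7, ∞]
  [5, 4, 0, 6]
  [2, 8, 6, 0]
Closure =
  [0, 9, 10, 4]
  [7, 0, 7, 11]
  [5, 4, 0, 6]
  [2, 8, 6, 0]

This is the Floyd-Warshall all-pairs shortest-path computation. For each intermediate vertex k = 0, 1, …, 3, update dist[i][j] ← min(dist[i][j], dist[i][k] + dist[k][j]). The final matrix gives, for each (i, j), the minimum total weight of any directed path from i to j (possibly empty when i = j).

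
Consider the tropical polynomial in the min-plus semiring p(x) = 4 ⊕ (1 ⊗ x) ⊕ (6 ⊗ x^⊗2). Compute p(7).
p(7) = 4

A tropical monomial a ⊗ x^⊗i evaluates to a + i · x. Evaluating each term at x = 7:
  Term 0 contributes 4 + 0 · 7 = 4
  Term 1 contributes 1 + 1 · 7 = 8
  Term 2 contributes 6 + 2 · 7 = 20
p(7) = ⊕ of these = min[4, 8, 20] = 4.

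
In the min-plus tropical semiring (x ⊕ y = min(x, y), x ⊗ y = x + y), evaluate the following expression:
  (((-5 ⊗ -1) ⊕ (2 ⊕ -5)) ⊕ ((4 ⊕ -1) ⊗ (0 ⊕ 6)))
(((-5 ⊗ -1) ⊕ (2 ⊕ -5)) ⊕ ((4 ⊕ -1) ⊗ (0 ⊕ 6))) = -6

Expand innermost to outermost. Recall ⊕ takes the minimum of its arguments and ⊗ takes their sum. Working out the expression (((-5 ⊗ -1) ⊕ (2 ⊕ -5)) ⊕ ((4 ⊕ -1) ⊗ (0 ⊕ 6))) gives -6.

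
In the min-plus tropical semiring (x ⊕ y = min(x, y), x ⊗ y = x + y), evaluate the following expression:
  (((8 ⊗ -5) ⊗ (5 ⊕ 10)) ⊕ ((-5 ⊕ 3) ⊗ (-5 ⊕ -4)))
(((8 ⊗ -5) ⊗ (5 ⊕ 10)) ⊕ ((-5 ⊕ 3) ⊗ (-5 ⊕ -4))) = -10

Expand innermost to outermost. Recall ⊕ takes the minimum of its arguments and ⊗ takes their sum. Working out the expression (((8 ⊗ -5) ⊗ (5 ⊕ 10)) ⊕ ((-5 ⊕ 3) ⊗ (-5 ⊕ -4))) gives -10.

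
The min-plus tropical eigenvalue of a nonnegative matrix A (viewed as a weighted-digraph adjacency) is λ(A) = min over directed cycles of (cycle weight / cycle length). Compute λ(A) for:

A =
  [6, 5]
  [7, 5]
λ(A) = 5

Enumerate directed cycles and compute their means (weight / length). Sample:
  cycle 0 → 0: weight = 6, length = 1, mean = 6/1 ≈ 6.000
  cycle 1 → 1: weight = 5, length = 1, mean = 5/1 ≈ 5.000
  cycle 0 → 1 → 0: weight = 12, length = 2, mean = 12/2 ≈ 6.000
  cycle 1 → 0 → 1: weight = 12, length = 2, mean = 12/2 ≈ 6.000
Minimum mean = 5.000, attained e.g. along the cycle 1 → 1 with weight 5 and length 1. So λ(A) = 5/1 = 5.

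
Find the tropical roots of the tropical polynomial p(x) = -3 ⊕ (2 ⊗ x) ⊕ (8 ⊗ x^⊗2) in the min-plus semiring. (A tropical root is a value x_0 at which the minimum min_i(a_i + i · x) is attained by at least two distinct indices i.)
Roots: {-6, -5}

Each tropical root is a break point of the lower envelope of the lines y = a_i + i · x (there are 3 lines, with slopes 0, 1, ..., 2). Only the lines that attain the minimum somewhere contribute to roots; other lines are dominated. Here the surviving (envelope) indices are i = 2, i = 1, i = 0.
Intersections between consecutive envelope lines give the roots: for adjacent envelope indices i < j the intersection is x = (a_i − a_j) / (j − i). Reading off the sorted break points: {-6, -5}.
Verification: at each break x_0, at least two indices attain the minimum of min_i(a_i + i · x_0).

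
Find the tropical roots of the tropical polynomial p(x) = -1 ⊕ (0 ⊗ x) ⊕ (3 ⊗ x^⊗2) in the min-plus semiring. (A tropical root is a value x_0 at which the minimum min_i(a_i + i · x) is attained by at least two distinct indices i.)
Roots: {-3, -1}

Each tropical root is a break point of the lower envelope of the lines y = a_i + i · x (there are 3 lines, with slopes 0, 1, ..., 2). Only the lines that attain the minimum somewhere contribute to roots; other lines are dominated. Here the surviving (envelope) indices are i = 2, i = 1, i = 0.
Intersections between consecutive envelope lines give the roots: for adjacent envelope indices i < j the intersection is x = (a_i − a_j) / (j − i). Reading off the sorted break points: {-3, -1}.
Verification: at each break x_0, at least two indices attain the minimum of min_i(a_i + i · x_0).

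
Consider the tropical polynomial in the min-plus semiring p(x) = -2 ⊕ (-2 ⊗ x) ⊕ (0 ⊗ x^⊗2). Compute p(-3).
p(-3) = -6

A tropical monomial a ⊗ x^⊗i evaluates to a + i · x. Evaluating each term at x = -3:
  Term 0 contributes -2 + 0 · -3 = -2
  Term 1 contributes -2 + 1 · -3 = -5
  Term 2 contributes 0 + 2 · -3 = -6
p(-3) = ⊕ of these = min[-2, -5, -6] = -6.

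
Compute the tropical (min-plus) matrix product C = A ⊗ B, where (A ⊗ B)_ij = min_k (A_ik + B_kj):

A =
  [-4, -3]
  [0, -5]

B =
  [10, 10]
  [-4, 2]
A ⊗ B =
  [-7, -1]
  [-9, -3]

Apply the min-plus product entry-by-entry:
  C[0][0] = min over k of (A[0][0] + B[0][0] = -4 + 10 = 6, A[0][1] + B[1][0] = -3 + -4 = -7) = -7 (attained at k = 1)
  C[0][1] = min over k of (A[0][0] + B[0][1] = -4 + 10 = 6, A[0][1] + B[1][1] = -3 + 2 = -1) = -1 (attained at k = 1)
  C[1][0] = min over k of (A[1][0] + B[0][0] = 0 + 10 = 10, A[1][1] + B[1][0] = -5 + -4 = -9) = -9 (attained at k = 1)
  C[1][1] = min over k of (A[1][0] + B[0][1] = 0 + 10 = 10, A[1][1] + B[1][1] = -5 + 2 = -3) = -3 (attained at k = 1)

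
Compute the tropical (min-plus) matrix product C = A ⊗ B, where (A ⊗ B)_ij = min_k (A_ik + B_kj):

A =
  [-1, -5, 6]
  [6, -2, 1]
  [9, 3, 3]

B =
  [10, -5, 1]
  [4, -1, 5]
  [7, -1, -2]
A ⊗ B =
  [-1, -6, 0]
  [2, -3, -1]
  [7, 2, 1]

Apply the min-plus product entry-by-entry:
  C[0][0] = min over k of (A[0][0] + B[0][0] = -1 + 10 = 9, A[0][1] + B[1][0] = -5 + 4 = -1, A[0][2] + B[2][0] = 6 + 7 = 13) = -1 (attained at k = 1)
  C[0][1] = min over k of (A[0][0] + B[0][1] = -1 + -5 = -6, A[0][1] + B[1][1] = -5 + -1 = -6, A[0][2] + B[2][1] = 6 + -1 = 5) = -6 (attained at k = 0)
  C[0][2] = min over k of (A[0][0] + B[0][2] = -1 + 1 = 0, A[0][1] + B[1][2] = -5 + 5 = 0, A[0][2] + B[2][2] = 6 + -2 = 4) = 0 (attained at k = 0)
  C[1][0] = min over k of (A[1][0] + B[0][0] = 6 + 10 = 16, A[1][1] + B[1][0] = -2 + 4 = 2, A[1][2] + B[2][0] = 1 + 7 = 8) = 2 (attained at k = 1)
  C[1][1] = min over k of (A[1][0] + B[0][1] = 6 + -5 = 1, A[1][1] + B[1][1] = -2 + -1 = -3, A[1][2] + B[2][1] = 1 + -1 = 0) = -3 (attained at k = 1)
  C[1][2] = min over k of (A[1][0] + B[0][2] = 6 + 1 = 7, A[1][1] + B[1][2] = -2 + 5 = 3, A[1][2] + B[2][2] = 1 + -2 = -1) = -1 (attained at k = 2)
  C[2][0] = min over k of (A[2][0] + B[0][0] = 9 + 10 = 19, A[2][1] + B[1][0] = 3 + 4 = 7, A[2][2] + B[2][0] = 3 + 7 = 10) = 7 (attained at k = 1)
  C[2][1] = min over k of (A[2][0] + B[0][1] = 9 + -5 = 4, A[2][1] + B[1][1] = 3 + -1 = 2, A[2][2] + B[2][1] = 3 + -1 = 2) = 2 (attained at k = 1)
  C[2][2] = min over k of (A[2][0] + B[0][2] = 9 + 1 = 10, A[2][1] + B[1][2] = 3 + 5 = 8, A[2][2] + B[2][2] = 3 + -2 = 1) = 1 (attained at k = 2)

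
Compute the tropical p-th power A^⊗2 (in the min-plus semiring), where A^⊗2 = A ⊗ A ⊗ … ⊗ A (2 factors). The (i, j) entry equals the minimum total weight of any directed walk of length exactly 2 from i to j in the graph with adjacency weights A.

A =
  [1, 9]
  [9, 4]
A^⊗2 =
  [2, 10]
  [10, 8]

Each entry (A^⊗2)_ij equals the minimum over all length-2 walks i = v_0 → v_1 → … → v_2 = j of Σ_t A[v_t][v_{t+1}]. For example, for (i, j) = (0, 1) we minimise over 2 possible intermediate vertex sequences; the minimum is 10, attained along the walk 0 → 0 → 1.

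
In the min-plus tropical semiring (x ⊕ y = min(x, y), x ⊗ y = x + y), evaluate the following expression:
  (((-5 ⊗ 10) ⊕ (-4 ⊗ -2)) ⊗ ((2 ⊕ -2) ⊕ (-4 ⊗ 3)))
(((-5 ⊗ 10) ⊕ (-4 ⊗ -2)) ⊗ ((2 ⊕ -2) ⊕ (-4 ⊗ 3))) = -8

Expand innermost to outermost. Recall ⊕ takes the minimum of its arguments and ⊗ takes their sum. Working out the expression (((-5 ⊗ 10) ⊕ (-4 ⊗ -2)) ⊗ ((2 ⊕ -2) ⊕ (-4 ⊗ 3))) gives -8.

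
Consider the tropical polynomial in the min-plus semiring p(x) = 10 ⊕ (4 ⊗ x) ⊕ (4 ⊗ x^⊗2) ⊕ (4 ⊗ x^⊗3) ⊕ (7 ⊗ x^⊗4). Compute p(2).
p(2) = 6

A tropical monomial a ⊗ x^⊗i evaluates to a + i · x. Evaluating each term at x = 2:
  Term 0 contributes 10 + 0 · 2 = 10
  Term 1 contributes 4 + 1 · 2 = 6
  Term 2 contributes 4 + 2 · 2 = 8
  Term 3 contributes 4 + 3 · 2 = 10
  Term 4 contributes 7 + 4 · 2 = 15
p(2) = ⊕ of these = min[10, 6, 8, 10, 15] = 6.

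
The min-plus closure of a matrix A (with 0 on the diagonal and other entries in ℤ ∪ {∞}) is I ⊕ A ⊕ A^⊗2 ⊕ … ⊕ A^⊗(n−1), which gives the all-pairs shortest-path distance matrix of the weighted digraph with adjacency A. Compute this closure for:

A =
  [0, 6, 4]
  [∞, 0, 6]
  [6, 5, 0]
Closure =
  [0, 6, 4]
  [12, 0, 6]
  [6, 5, 0]

This is the Floyd-Warshall all-pairs shortest-path computation. For each intermediate vertex k = 0, 1, …, 2, update dist[i][j] ← min(dist[i][j], dist[i][k] + dist[k][j]). The final matrix gives, for each (i, j), the minimum total weight of any directed path from i to j (possibly empty when i = j).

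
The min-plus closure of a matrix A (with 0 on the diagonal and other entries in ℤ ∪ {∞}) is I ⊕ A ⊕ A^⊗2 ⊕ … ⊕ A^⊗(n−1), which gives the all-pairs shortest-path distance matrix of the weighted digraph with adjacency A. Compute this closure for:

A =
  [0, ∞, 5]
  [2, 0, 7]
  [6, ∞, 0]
Closure =
  [0, ∞, 5]
  [2, 0, 7]
  [6, ∞, 0]

This is the Floyd-Warshall all-pairs shortest-path computation. For each intermediate vertex k = 0, 1, …, 2, update dist[i][j] ← min(dist[i][j], dist[i][k] + dist[k][j]). The final matrix gives, for each (i, j), the minimum total weight of any directed path from i to j (possibly empty when i = j).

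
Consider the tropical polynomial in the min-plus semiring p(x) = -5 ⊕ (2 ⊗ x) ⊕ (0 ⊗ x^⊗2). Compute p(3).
p(3) = -5

A tropical monomial a ⊗ x^⊗i evaluates to a + i · x. Evaluating each term at x = 3:
  Term 0 contributes -5 + 0 · 3 = -5
  Term 1 contributes 2 + 1 · 3 = 5
  Term 2 contributes 0 + 2 · 3 = 6
p(3) = ⊕ of these = min[-5, 5, 6] = -5.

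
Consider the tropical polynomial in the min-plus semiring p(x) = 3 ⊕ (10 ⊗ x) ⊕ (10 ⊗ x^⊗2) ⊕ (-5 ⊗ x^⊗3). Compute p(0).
p(0) = -5

A tropical monomial a ⊗ x^⊗i evaluates to a + i · x. Evaluating each term at x = 0:
  Term 0 contributes 3 + 0 · 0 = 3
  Term 1 contributes 10 + 1 · 0 = 10
  Term 2 contributes 10 + 2 · 0 = 10
  Term 3 contributes -5 + 3 · 0 = -5
p(0) = ⊕ of these = min[3, 10, 10, -5] = -5.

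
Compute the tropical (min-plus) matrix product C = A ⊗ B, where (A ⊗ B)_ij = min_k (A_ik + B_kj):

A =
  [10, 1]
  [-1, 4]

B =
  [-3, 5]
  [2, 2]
A ⊗ B =
  [3, 3]
  [-4, 4]

Apply the min-plus product entry-by-entry:
  C[0][0] = min over k of (A[0][0] + B[0][0] = 10 + -3 = 7, A[0][1] + B[1][0] = 1 + 2 = 3) = 3 (attained at k = 1)
  C[0][1] = min over k of (A[0][0] + B[0][1] = 10 + 5 = 15, A[0][1] + B[1][1] = 1 + 2 = 3) = 3 (attained at k = 1)
  C[1][0] = min over k of (A[1][0] + B[0][0] = -1 + -3 = -4, A[1][1] + B[1][0] = 4 + 2 = 6) = -4 (attained at k = 0)
  C[1][1] = min over k of (A[1][0] + B[0][1] = -1 + 5 = 4, A[1][1] + B[1][1] = 4 + 2 = 6) = 4 (attained at k = 0)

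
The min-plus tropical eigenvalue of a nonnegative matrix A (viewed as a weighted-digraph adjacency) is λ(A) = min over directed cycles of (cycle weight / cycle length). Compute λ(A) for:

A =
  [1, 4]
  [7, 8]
λ(A) = 1

Enumerate directed cycles and compute their means (weight / length). Sample:
  cycle 0 → 0: weight = 1, length = 1, mean = 1/1 ≈ 1.000
  cycle 1 → 1: weight = 8, length = 1, mean = 8/1 ≈ 8.000
  cycle 0 → 1 → 0: weight = 11, length = 2, mean = 11/2 ≈ 5.500
  cycle 1 → 0 → 1: weight = 11, length = 2, mean = 11/2 ≈ 5.500
Minimum mean = 1.000, attained e.g. along the cycle 0 → 0 with weight 1 and length 1. So λ(A) = 1/1 = 1.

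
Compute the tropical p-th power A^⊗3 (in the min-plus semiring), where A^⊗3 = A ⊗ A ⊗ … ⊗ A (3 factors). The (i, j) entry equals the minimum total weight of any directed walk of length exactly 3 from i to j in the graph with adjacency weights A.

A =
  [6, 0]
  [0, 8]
A^⊗3 =
  [6, 0]
  [0, 6]

Each entry (A^⊗3)_ij equals the minimum over all length-3 walks i = v_0 → v_1 → … → v_3 = j of Σ_t A[v_t][v_{t+1}]. For example, for (i, j) = (0, 1) we minimise over 4 possible intermediate vertex sequences; the minimum is 0, attained along the walk 0 → 1 → 0 → 1.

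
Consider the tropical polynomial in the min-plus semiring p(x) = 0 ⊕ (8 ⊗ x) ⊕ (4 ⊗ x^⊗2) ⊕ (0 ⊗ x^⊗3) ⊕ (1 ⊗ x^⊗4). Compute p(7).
p(7) = 0

A tropical monomial a ⊗ x^⊗i evaluates to a + i · x. Evaluating each term at x = 7:
  Term 0 contributes 0 + 0 · 7 = 0
  Term 1 contributes 8 + 1 · 7 = 15
  Term 2 contributes 4 + 2 · 7 = 18
  Term 3 contributes 0 + 3 · 7 = 21
  Term 4 contributes 1 + 4 · 7 = 29
p(7) = ⊕ of these = min[0, 15, 18, 21, 29] = 0.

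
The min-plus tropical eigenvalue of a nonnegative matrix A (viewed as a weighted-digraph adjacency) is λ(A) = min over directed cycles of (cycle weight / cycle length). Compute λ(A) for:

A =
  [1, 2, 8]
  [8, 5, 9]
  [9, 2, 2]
λ(A) = 1

Enumerate directed cycles and compute their means (weight / length). Sample:
  cycle 0 → 0: weight = 1, length = 1, mean = 1/1 ≈ 1.000
  cycle 1 → 1: weight = 5, length = 1, mean = 5/1 ≈ 5.000
  cycle 2 → 2: weight = 2, length = 1, mean = 2/1 ≈ 2.000
  cycle 0 → 1 → 0: weight = 10, length = 2, mean = 10/2 ≈ 5.000
  cycle 0 → 2 → 0: weight = 17, length = 2, mean = 17/2 ≈ 8.500
  cycle 1 → 0 → 1: weight = 10, length = 2, mean = 10/2 ≈ 5.000
Minimum mean = 1.000, attained e.g. along the cycle 0 → 0 with weight 1 and length 1. So λ(A) = 1/1 = 1.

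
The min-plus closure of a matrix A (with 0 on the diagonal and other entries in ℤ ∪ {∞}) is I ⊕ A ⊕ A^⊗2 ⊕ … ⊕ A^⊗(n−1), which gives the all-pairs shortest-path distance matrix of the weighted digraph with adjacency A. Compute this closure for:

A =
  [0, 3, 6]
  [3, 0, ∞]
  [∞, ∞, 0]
Closure =
  [0, 3, 6]
  [3, 0, 9]
  [∞, ∞, 0]

This is the Floyd-Warshall all-pairs shortest-path computation. For each intermediate vertex k = 0, 1, …, 2, update dist[i][j] ← min(dist[i][j], dist[i][k] + dist[k][j]). The final matrix gives, for each (i, j), the minimum total weight of any directed path from i to j (possibly empty when i = j).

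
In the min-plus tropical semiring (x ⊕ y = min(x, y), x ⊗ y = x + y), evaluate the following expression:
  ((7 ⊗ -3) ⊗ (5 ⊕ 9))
((7 ⊗ -3) ⊗ (5 ⊕ 9)) = 9

Expand innermost to outermost. Recall ⊕ takes the minimum of its arguments and ⊗ takes their sum. Working out the expression ((7 ⊗ -3) ⊗ (5 ⊕ 9)) gives 9.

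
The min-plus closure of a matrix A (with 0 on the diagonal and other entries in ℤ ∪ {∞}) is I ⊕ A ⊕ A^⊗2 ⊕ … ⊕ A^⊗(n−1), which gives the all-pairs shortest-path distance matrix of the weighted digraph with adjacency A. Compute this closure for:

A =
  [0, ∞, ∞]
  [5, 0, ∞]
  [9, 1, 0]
Closure =
  [0, ∞, ∞]
  [5, 0, ∞]
  [6, 1, 0]

This is the Floyd-Warshall all-pairs shortest-path computation. For each intermediate vertex k = 0, 1, …, 2, update dist[i][j] ← min(dist[i][j], dist[i][k] + dist[k][j]). The final matrix gives, for each (i, j), the minimum total weight of any directed path from i to j (possibly empty when i = j).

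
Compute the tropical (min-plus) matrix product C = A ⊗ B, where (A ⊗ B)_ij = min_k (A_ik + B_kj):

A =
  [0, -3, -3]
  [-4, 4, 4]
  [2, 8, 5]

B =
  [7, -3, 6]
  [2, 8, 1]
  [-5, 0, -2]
A ⊗ B =
  [-8, -3, -5]
  [-1, -7, 2]
  [0, -1, 3]

Apply the min-plus product entry-by-entry:
  C[0][0] = min over k of (A[0][0] + B[0][0] = 0 + 7 = 7, A[0][1] + B[1][0] = -3 + 2 = -1, A[0][2] + B[2][0] = -3 + -5 = -8) = -8 (attained at k = 2)
  C[0][1] = min over k of (A[0][0] + B[0][1] = 0 + -3 = -3, A[0][1] + B[1][1] = -3 + 8 = 5, A[0][2] + B[2][1] = -3 + 0 = -3) = -3 (attained at k = 0)
  C[0][2] = min over k of (A[0][0] + B[0][2] = 0 + 6 = 6, A[0][1] + B[1][2] = -3 + 1 = -2, A[0][2] + B[2][2] = -3 + -2 = -5) = -5 (attained at k = 2)
  C[1][0] = min over k of (A[1][0] + B[0][0] = -4 + 7 = 3, A[1][1] + B[1][0] = 4 + 2 = 6, A[1][2] + B[2][0] = 4 + -5 = -1) = -1 (attained at k = 2)
  C[1][1] = min over k of (A[1][0] + B[0][1] = -4 + -3 = -7, A[1][1] + B[1][1] = 4 + 8 = 12, A[1][2] + B[2][1] = 4 + 0 = 4) = -7 (attained at k = 0)
  C[1][2] = min over k of (A[1][0] + B[0][2] = -4 + 6 = 2, A[1][1] + B[1][2] = 4 + 1 = 5, A[1][2] + B[2][2] = 4 + -2 = 2) = 2 (attained at k = 0)
  C[2][0] = min over k of (A[2][0] + B[0][0] = 2 + 7 = 9, A[2][1] + B[1][0] = 8 + 2 = 10, A[2][2] + B[2][0] = 5 + -5 = 0) = 0 (attained at k = 2)
  C[2][1] = min over k of (A[2][0] + B[0][1] = 2 + -3 = -1, A[2][1] + B[1][1] = 8 + 8 = 16, A[2][2] + B[2][1] = 5 + 0 = 5) = -1 (attained at k = 0)
  C[2][2] = min over k of (A[2][0] + B[0][2] = 2 + 6 = 8, A[2][1] + B[1][2] = 8 + 1 = 9, A[2][2] + B[2][2] = 5 + -2 = 3) = 3 (attained at k = 2)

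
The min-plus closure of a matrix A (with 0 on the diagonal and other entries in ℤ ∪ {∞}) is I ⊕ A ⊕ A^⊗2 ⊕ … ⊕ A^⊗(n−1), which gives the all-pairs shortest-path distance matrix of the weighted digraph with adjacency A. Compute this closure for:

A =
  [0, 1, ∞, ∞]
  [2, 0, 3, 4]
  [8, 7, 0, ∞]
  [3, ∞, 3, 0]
Closure =
  [0, 1, 4, 5]
  [2, 0, 3, 4]
  [8, 7, 0, 11]
  [3, 4, 3, 0]

This is the Floyd-Warshall all-pairs shortest-path computation. For each intermediate vertex k = 0, 1, …, 3, update dist[i][j] ← min(dist[i][j], dist[i][k] + dist[k][j]). The final matrix gives, for each (i, j), the minimum total weight of any directed path from i to j (possibly empty when i = j).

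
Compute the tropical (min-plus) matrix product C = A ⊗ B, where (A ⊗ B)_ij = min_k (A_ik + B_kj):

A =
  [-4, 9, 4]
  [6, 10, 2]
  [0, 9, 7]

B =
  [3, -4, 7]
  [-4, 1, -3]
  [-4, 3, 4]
A ⊗ B =
  [-1, -8, 3]
  [-2, 2, 6]
  [3, -4, 6]

Apply the min-plus product entry-by-entry:
  C[0][0] = min over k of (A[0][0] + B[0][0] = -4 + 3 = -1, A[0][1] + B[1][0] = 9 + -4 = 5, A[0][2] + B[2][0] = 4 + -4 = 0) = -1 (attained at k = 0)
  C[0][1] = min over k of (A[0][0] + B[0][1] = -4 + -4 = -8, A[0][1] + B[1][1] = 9 + 1 = 10, A[0][2] + B[2][1] = 4 + 3 = 7) = -8 (attained at k = 0)
  C[0][2] = min over k of (A[0][0] + B[0][2] = -4 + 7 = 3, A[0][1] + B[1][2] = 9 + -3 = 6, A[0][2] + B[2][2] = 4 + 4 = 8) = 3 (attained at k = 0)
  C[1][0] = min over k of (A[1][0] + B[0][0] = 6 + 3 = 9, A[1][1] + B[1][0] = 10 + -4 = 6, A[1][2] + B[2][0] = 2 + -4 = -2) = -2 (attained at k = 2)
  C[1][1] = min over k of (A[1][0] + B[0][1] = 6 + -4 = 2, A[1][1] + B[1][1] = 10 + 1 = 11, A[1][2] + B[2][1] = 2 + 3 = 5) = 2 (attained at k = 0)
  C[1][2] = min over k of (A[1][0] + B[0][2] = 6 + 7 = 13, A[1][1] + B[1][2] = 10 + -3 = 7, A[1][2] + B[2][2] = 2 + 4 = 6) = 6 (attained at k = 2)
  C[2][0] = min over k of (A[2][0] + B[0][0] = 0 + 3 = 3, A[2][1] + B[1][0] = 9 + -4 = 5, A[2][2] + B[2][0] = 7 + -4 = 3) = 3 (attained at k = 0)
  C[2][1] = min over k of (A[2][0] + B[0][1] = 0 + -4 = -4, A[2][1] + B[1][1] = 9 + 1 = 10, A[2][2] + B[2][1] = 7 + 3 = 10) = -4 (attained at k = 0)
  C[2][2] = min over k of (A[2][0] + B[0][2] = 0 + 7 = 7, A[2][1] + B[1][2] = 9 + -3 = 6, A[2][2] + B[2][2] = 7 + 4 = 11) = 6 (attained at k = 1)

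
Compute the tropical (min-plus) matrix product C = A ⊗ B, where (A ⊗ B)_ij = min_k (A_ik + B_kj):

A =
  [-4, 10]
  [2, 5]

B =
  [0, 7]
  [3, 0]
A ⊗ B =
  [-4, 3]
  [2, 5]

Apply the min-plus product entry-by-entry:
  C[0][0] = min over k of (A[0][0] + B[0][0] = -4 + 0 = -4, A[0][1] + B[1][0] = 10 + 3 = 13) = -4 (attained at k = 0)
  C[0][1] = min over k of (A[0][0] + B[0][1] = -4 + 7 = 3, A[0][1] + B[1][1] = 10 + 0 = 10) = 3 (attained at k = 0)
  C[1][0] = min over k of (A[1][0] + B[0][0] = 2 + 0 = 2, A[1][1] + B[1][0] = 5 + 3 = 8) = 2 (attained at k = 0)
  C[1][1] = min over k of (A[1][0] + B[0][1] = 2 + 7 = 9, A[1][1] + B[1][1] = 5 + 0 = 5) = 5 (attained at k = 1)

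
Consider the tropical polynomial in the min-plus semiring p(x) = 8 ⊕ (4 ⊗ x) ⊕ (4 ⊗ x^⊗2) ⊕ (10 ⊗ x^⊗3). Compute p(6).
p(6) = 8

A tropical monomial a ⊗ x^⊗i evaluates to a + i · x. Evaluating each term at x = 6:
  Term 0 contributes 8 + 0 · 6 = 8
  Term 1 contributes 4 + 1 · 6 = 10
  Term 2 contributes 4 + 2 · 6 = 16
  Term 3 contributes 10 + 3 · 6 = 28
p(6) = ⊕ of these = min[8, 10, 16, 28] = 8.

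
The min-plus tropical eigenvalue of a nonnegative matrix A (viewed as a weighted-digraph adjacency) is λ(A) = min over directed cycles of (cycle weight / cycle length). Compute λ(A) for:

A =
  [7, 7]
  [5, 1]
λ(A) = 1

Enumerate directed cycles and compute their means (weight / length). Sample:
  cycle 0 → 0: weight = 7, length = 1, mean = 7/1 ≈ 7.000
  cycle 1 → 1: weight = 1, length = 1, mean = 1/1 ≈ 1.000
  cycle 0 → 1 → 0: weight = 12, length = 2, mean = 12/2 ≈ 6.000
  cycle 1 → 0 → 1: weight = 12, length = 2, mean = 12/2 ≈ 6.000
Minimum mean = 1.000, attained e.g. along the cycle 1 → 1 with weight 1 and length 1. So λ(A) = 1/1 = 1.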